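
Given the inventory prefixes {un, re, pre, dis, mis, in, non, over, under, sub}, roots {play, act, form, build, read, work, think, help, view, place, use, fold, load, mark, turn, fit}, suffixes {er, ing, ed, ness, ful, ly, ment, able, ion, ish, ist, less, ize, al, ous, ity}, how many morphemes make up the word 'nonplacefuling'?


Segmenting 'nonplacefuling' against the inventory:
  'non' -> prefix (morpheme 1)
  'place' -> root (morpheme 2)
  'ful' -> suffix (morpheme 3)
  'ing' -> suffix (morpheme 4)
Total morphemes: 4

4


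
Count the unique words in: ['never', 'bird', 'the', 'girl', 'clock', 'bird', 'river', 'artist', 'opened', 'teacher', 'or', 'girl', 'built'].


Listing all tokens and tracking unique types:
  Token 1: 'never' -> NEW (unique so far: 1)
  Token 2: 'bird' -> NEW (unique so far: 2)
  Token 3: 'the' -> NEW (unique so far: 3)
  Token 4: 'girl' -> NEW (unique so far: 4)
  Token 5: 'clock' -> NEW (unique so far: 5)
  Token 6: 'bird' -> duplicate (unique so far: 5)
  Token 7: 'river' -> NEW (unique so far: 6)
  Token 8: 'artist' -> NEW (unique so far: 7)
  Token 9: 'opened' -> NEW (unique so far: 8)
  Token 10: 'teacher' -> NEW (unique so far: 9)
  Token 11: 'or' -> NEW (unique so far: 10)
  Token 12: 'girl' -> duplicate (unique so far: 10)
  Token 13: 'built' -> NEW (unique so far: 11)
Unique types: ('artist', 'bird', 'built', 'clock', 'girl', 'never', 'opened', 'or', 'river', 'teacher', 'the')
Vocabulary size: 11

11


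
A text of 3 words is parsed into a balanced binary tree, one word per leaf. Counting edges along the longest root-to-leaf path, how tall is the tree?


In a balanced binary tree with n leaves the deepest leaf is ceil(log2(n)) edges below the root.
log2(3) = 1.5850
ceil(1.5850) = 2
height (edges) = 2

2


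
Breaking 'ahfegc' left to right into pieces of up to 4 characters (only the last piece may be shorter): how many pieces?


'ahfegc' has 6 characters.
Chunking with max size 4:
  Chunk 1: 'ahfe' (positions 0-3)
  Chunk 2: 'gc' (positions 4-5)
Total chunks: ceil(6 / 4) = 2

2


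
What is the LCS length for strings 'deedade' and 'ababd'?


DP table for LCS of 'deedade' and 'ababd':
       a  b  a  b  d
    0  0  0  0  0  0
  d 0  0  0  0  0  1
  e 0  0  0  0  0  1
  e 0  0  0  0  0  1
  d 0  0  0  0  0  1
  a 0  1  1  1  1  1
  d 0  1  1  1  1  2
  e 0  1  1  1  1  2
LCS: 'ad'
LCS length = 2

2


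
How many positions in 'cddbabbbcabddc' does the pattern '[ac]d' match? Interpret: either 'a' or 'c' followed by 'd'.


Pattern: [ac]d means either 'a' or 'c' followed by 'd'.
Scanning 'cddbabbbcabddc' position-by-position:
  Pos 0: window 'cd' -> MATCH
  Pos 1: window 'dd' -> no
  Pos 2: window 'db' -> no
  Pos 3: window 'ba' -> no
  Pos 4: window 'ab' -> no
  Pos 5: window 'bb' -> no
  Pos 6: window 'bb' -> no
  Pos 7: window 'bc' -> no
  Pos 8: window 'ca' -> no
  Pos 9: window 'ab' -> no
  Pos 10: window 'bd' -> no
  Pos 11: window 'dd' -> no
  Pos 12: window 'dc' -> no
  Pos 13: window 'c' -> no
Total matches: 1

1


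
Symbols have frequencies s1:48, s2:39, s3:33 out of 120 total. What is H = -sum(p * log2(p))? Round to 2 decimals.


Computing entropy H = -sum(p_i * log2(p_i)):
  s1: p = 48/120 = 0.4000, -p*log2(p) = 0.5288
  s2: p = 39/120 = 0.3250, -p*log2(p) = 0.5270
  s3: p = 33/120 = 0.2750, -p*log2(p) = 0.5122
H = sum of terms = 1.5680
Rounded to 2 decimals: 1.57

1.57


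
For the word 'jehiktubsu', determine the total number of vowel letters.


Scanning each character of 'jehiktubsu':
  Position 1: 'j' -> consonant (running count: 0)
  Position 2: 'e' -> vowel (running count: 1)
  Position 3: 'h' -> consonant (running count: 1)
  Position 4: 'i' -> vowel (running count: 2)
  Position 5: 'k' -> consonant (running count: 2)
  Position 6: 't' -> consonant (running count: 2)
  Position 7: 'u' -> vowel (running count: 3)
  Position 8: 'b' -> consonant (running count: 3)
  Position 9: 's' -> consonant (running count: 3)
  Position 10: 'u' -> vowel (running count: 4)
Total vowels: 4

4


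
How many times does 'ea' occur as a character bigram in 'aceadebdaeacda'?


Scanning 'aceadebdaeacda' for bigram 'ea':
  Position 0: 'ac' -> no
  Position 1: 'ce' -> no
  Position 2: 'ea' -> MATCH
  Position 3: 'ad' -> no
  Position 4: 'de' -> no
  Position 5: 'eb' -> no
  Position 6: 'bd' -> no
  Position 7: 'da' -> no
  Position 8: 'ae' -> no
  Position 9: 'ea' -> MATCH
  Position 10: 'ac' -> no
  Position 11: 'cd' -> no
  Position 12: 'da' -> no
Total matches: 2

2


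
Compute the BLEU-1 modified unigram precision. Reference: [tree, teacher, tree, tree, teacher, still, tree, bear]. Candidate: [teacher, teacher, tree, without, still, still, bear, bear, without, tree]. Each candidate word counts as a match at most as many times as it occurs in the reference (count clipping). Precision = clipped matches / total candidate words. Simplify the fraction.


Reference word counts: {'bear': 1, 'still': 1, 'teacher': 2, 'tree': 4}
Checking each candidate word (with clipping):
  'teacher' -> in reference (ref count 2, used 1/2) -> match (matches: 1)
  'teacher' -> in reference (ref count 2, used 2/2) -> match (matches: 2)
  'tree' -> in reference (ref count 4, used 1/4) -> match (matches: 3)
  'without' -> not in reference -> no match (matches: 3)
  'still' -> in reference (ref count 1, used 1/1) -> match (matches: 4)
  'still' -> ref count 1 already used up (1/1) -> clipped, no match (matches: 4)
  'bear' -> in reference (ref count 1, used 1/1) -> match (matches: 5)
  'bear' -> ref count 1 already used up (1/1) -> clipped, no match (matches: 5)
  'without' -> not in reference -> no match (matches: 5)
  'tree' -> in reference (ref count 4, used 2/4) -> match (matches: 6)
Clipped matches: 6, Candidate length: 10
Precision = 6/10 = 3/5

3/5


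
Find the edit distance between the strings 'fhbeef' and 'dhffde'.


Building DP table for s1='fhbeef' (len 6) and s2='dhffde' (len 6):
       d  h  f  f  d  e
    0  1  2  3  4  5  6
  f 1  1  2  2  3  4  5
  h 2  2  1  2  3  4  5
  b 3  3  2  2  3  4  5
  e 4  4  3  3  3  4  4
  e 5  5  4  4  4  4  4
  f 6  6  5  4  4  5  5
Edit distance = dp[6][6] = 5

5


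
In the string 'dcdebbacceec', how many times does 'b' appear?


Scanning 'dcdebbacceec' for 'b':
  Position 4: 'b' -> MATCH (count: 1)
  Position 5: 'b' -> MATCH (count: 2)
Total occurrences of 'b': 2

2


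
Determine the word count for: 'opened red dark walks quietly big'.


Counting words by splitting on spaces:
  Word 1: 'opened'
  Word 2: 'red'
  Word 3: 'dark'
  Word 4: 'walks'
  Word 5: 'quietly'
  Word 6: 'big'
Total words: 6

6


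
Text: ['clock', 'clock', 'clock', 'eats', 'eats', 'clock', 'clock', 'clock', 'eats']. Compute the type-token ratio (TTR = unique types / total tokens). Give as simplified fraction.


Tokens: 9
Unique types: ('clock', 'eats') = 2
TTR = 2/9
Already in lowest terms.

2/9


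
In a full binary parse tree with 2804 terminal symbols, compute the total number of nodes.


Leaf nodes (terminals): 2804
Internal nodes = n - 1 = 2804 - 1 = 2803
Total = leaves + internal = 2804 + 2803 = 5607

5607


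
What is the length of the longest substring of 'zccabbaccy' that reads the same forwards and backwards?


Scanning 'zccabbaccy' for palindromic substrings.
Substring at positions 1-8: 'ccabbacc'.
Check: reverse('ccabbacc') = 'ccabbacc' -> palindrome confirmed.
Neighbouring characters ('z' / 'y') break symmetry, so it cannot extend further.
No longer palindromic substring exists; longest length = 8

8


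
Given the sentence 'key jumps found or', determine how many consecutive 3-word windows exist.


Word trigrams from [4] words:
  Trigram 1: (key jumps found)
  Trigram 2: (jumps found or)
Total word trigrams: 4 - 2 = 2

2


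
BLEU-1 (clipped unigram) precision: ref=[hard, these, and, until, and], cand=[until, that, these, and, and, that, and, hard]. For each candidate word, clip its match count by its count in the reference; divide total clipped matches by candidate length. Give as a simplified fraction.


Reference word counts: {'and': 2, 'hard': 1, 'these': 1, 'until': 1}
Checking each candidate word (with clipping):
  'until' -> in reference (ref count 1, used 1/1) -> match (matches: 1)
  'that' -> not in reference -> no match (matches: 1)
  'these' -> in reference (ref count 1, used 1/1) -> match (matches: 2)
  'and' -> in reference (ref count 2, used 1/2) -> match (matches: 3)
  'and' -> in reference (ref count 2, used 2/2) -> match (matches: 4)
  'that' -> not in reference -> no match (matches: 4)
  'and' -> ref count 2 already used up (2/2) -> clipped, no match (matches: 4)
  'hard' -> in reference (ref count 1, used 1/1) -> match (matches: 5)
Clipped matches: 5, Candidate length: 8
Precision = 5/8

5/8


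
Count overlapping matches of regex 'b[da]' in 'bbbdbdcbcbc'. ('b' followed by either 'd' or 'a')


Pattern: b[da] means 'b' followed by either 'd' or 'a'.
Scanning 'bbbdbdcbcbc' position-by-position:
  Pos 0: window 'bb' -> no
  Pos 1: window 'bb' -> no
  Pos 2: window 'bd' -> MATCH
  Pos 3: window 'db' -> no
  Pos 4: window 'bd' -> MATCH
  Pos 5: window 'dc' -> no
  Pos 6: window 'cb' -> no
  Pos 7: window 'bc' -> no
  Pos 8: window 'cb' -> no
  Pos 9: window 'bc' -> no
  Pos 10: window 'c' -> no
Total matches: 2

2


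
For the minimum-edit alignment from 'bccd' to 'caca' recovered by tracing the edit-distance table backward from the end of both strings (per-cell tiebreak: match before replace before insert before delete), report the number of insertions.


Edit distance = 3. Backtracking from cell (4, 4) with preference match > replace > insert > delete,
then listing the resulting alignment 'bccd' -> 'caca' left to right:
  Step 1: replace b->c
  Step 2: replace c->a
  Step 3: keep 'c'
  Step 4: replace d->a
Total insertions: 0

0


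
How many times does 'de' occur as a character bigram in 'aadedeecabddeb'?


Scanning 'aadedeecabddeb' for bigram 'de':
  Position 0: 'aa' -> no
  Position 1: 'ad' -> no
  Position 2: 'de' -> MATCH
  Position 3: 'ed' -> no
  Position 4: 'de' -> MATCH
  Position 5: 'ee' -> no
  Position 6: 'ec' -> no
  Position 7: 'ca' -> no
  Position 8: 'ab' -> no
  Position 9: 'bd' -> no
  Position 10: 'dd' -> no
  Position 11: 'de' -> MATCH
  Position 12: 'eb' -> no
Total matches: 3

3


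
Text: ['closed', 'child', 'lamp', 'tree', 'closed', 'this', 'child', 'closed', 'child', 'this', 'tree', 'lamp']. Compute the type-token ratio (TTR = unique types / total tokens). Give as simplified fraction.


Tokens: 12
Unique types: ('child', 'closed', 'lamp', 'this', 'tree') = 5
TTR = 5/12
Already in lowest terms.

5/12


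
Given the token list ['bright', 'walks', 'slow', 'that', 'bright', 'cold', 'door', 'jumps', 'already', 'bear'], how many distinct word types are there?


Listing all tokens and tracking unique types:
  Token 1: 'bright' -> NEW (unique so far: 1)
  Token 2: 'walks' -> NEW (unique so far: 2)
  Token 3: 'slow' -> NEW (unique so far: 3)
  Token 4: 'that' -> NEW (unique so far: 4)
  Token 5: 'bright' -> duplicate (unique so far: 4)
  Token 6: 'cold' -> NEW (unique so far: 5)
  Token 7: 'door' -> NEW (unique so far: 6)
  Token 8: 'jumps' -> NEW (unique so far: 7)
  Token 9: 'already' -> NEW (unique so far: 8)
  Token 10: 'bear' -> NEW (unique so far: 9)
Unique types: ('already', 'bear', 'bright', 'cold', 'door', 'jumps', 'slow', 'that', 'walks')
Vocabulary size: 9

9


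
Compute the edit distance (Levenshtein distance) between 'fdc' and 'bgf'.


Building DP table for s1='fdc' (len 3) and s2='bgf' (len 3):
       b  g  f
    0  1  2  3
  f 1  1  2  2
  d 2  2  2  3
  c 3  3  3  3
Edit distance = dp[3][3] = 3

3


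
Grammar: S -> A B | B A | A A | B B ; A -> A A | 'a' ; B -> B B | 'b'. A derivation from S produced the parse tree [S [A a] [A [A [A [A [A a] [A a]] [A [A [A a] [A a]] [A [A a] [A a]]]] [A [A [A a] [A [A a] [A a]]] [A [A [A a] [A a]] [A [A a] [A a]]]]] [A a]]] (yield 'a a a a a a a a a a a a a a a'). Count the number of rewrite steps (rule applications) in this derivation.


Every bracketed nonterminal node [X ...] in the tree is produced by exactly one rule application.
Reading the tree off as a leftmost derivation:
  Step 1: S  =>  A A   (applied S -> A A)
  Step 2: A A  =>  a A   (applied A -> a)
  Step 3: a A  =>  a A A   (applied A -> A A)
  Step 4: a A A  =>  a A A A   (applied A -> A A)
  Step 5: a A A A  =>  a A A A A   (applied A -> A A)
  Step 6: a A A A A  =>  a A A A A A   (applied A -> A A)
  Step 7: a A A A A A  =>  a a A A A A   (applied A -> a)
  Step 8: a a A A A A  =>  a a a A A A   (applied A -> a)
  Step 9: a a a A A A  =>  a a a A A A A   (applied A -> A A)
  Step 10: a a a A A A A  =>  a a a A A A A A   (applied A -> A A)
  Step 11: a a a A A A A A  =>  a a a a A A A A   (applied A -> a)
  Step 12: a a a a A A A A  =>  a a a a a A A A   (applied A -> a)
  Step 13: a a a a a A A A  =>  a a a a a A A A A   (applied A -> A A)
  Step 14: a a a a a A A A A  =>  a a a a a a A A A   (applied A -> a)
  Step 15: a a a a a a A A A  =>  a a a a a a a A A   (applied A -> a)
  Step 16: a a a a a a a A A  =>  a a a a a a a A A A   (applied A -> A A)
  Step 17: a a a a a a a A A A  =>  a a a a a a a A A A A   (applied A -> A A)
  Step 18: a a a a a a a A A A A  =>  a a a a a a a a A A A   (applied A -> a)
  Step 19: a a a a a a a a A A A  =>  a a a a a a a a A A A A   (applied A -> A A)
  Step 20: a a a a a a a a A A A A  =>  a a a a a a a a a A A A   (applied A -> a)
  Step 21: a a a a a a a a a A A A  =>  a a a a a a a a a a A A   (applied A -> a)
  Step 22: a a a a a a a a a a A A  =>  a a a a a a a a a a A A A   (applied A -> A A)
  Step 23: a a a a a a a a a a A A A  =>  a a a a a a a a a a A A A A   (applied A -> A A)
  Step 24: a a a a a a a a a a A A A A  =>  a a a a a a a a a a a A A A   (applied A -> a)
  Step 25: a a a a a a a a a a a A A A  =>  a a a a a a a a a a a a A A   (applied A -> a)
  Step 26: a a a a a a a a a a a a A A  =>  a a a a a a a a a a a a A A A   (applied A -> A A)
  Step 27: a a a a a a a a a a a a A A A  =>  a a a a a a a a a a a a a A A   (applied A -> a)
  Step 28: a a a a a a a a a a a a a A A  =>  a a a a a a a a a a a a a a A   (applied A -> a)
  Step 29: a a a a a a a a a a a a a a A  =>  a a a a a a a a a a a a a a a   (applied A -> a)
Final yield: a a a a a a a a a a a a a a a
Total rewrite steps: 29

29


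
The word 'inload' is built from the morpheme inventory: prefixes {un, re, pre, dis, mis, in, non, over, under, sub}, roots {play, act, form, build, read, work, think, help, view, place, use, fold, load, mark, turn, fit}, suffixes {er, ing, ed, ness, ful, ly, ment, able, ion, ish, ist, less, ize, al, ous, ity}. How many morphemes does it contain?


Segmenting 'inload' against the inventory:
  'in' -> prefix (morpheme 1)
  'load' -> root (morpheme 2)
Total morphemes: 2

2


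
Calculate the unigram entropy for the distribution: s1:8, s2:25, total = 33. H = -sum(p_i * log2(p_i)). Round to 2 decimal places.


Computing entropy H = -sum(p_i * log2(p_i)):
  s1: p = 8/33 = 0.2424, -p*log2(p) = 0.4956
  s2: p = 25/33 = 0.7576, -p*log2(p) = 0.3034
H = sum of terms = 0.7990
Rounded to 2 decimals: 0.80

0.80


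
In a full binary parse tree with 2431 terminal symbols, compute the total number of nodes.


Leaf nodes (terminals): 2431
Internal nodes = n - 1 = 2431 - 1 = 2430
Total = leaves + internal = 2431 + 2430 = 4861

4861


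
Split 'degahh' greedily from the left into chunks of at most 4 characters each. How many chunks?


'degahh' has 6 characters.
Chunking with max size 4:
  Chunk 1: 'dega' (positions 0-3)
  Chunk 2: 'hh' (positions 4-5)
Total chunks: ceil(6 / 4) = 2

2


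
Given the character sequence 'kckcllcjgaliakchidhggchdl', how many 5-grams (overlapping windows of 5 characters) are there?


String 'kckcllcjgaliakchidhggchdl' has length L = 25.
Number of overlapping n-grams = L - n + 1
Substituting: 25 - 5 + 1 = 21

21


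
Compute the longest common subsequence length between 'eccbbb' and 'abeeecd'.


DP table for LCS of 'eccbbb' and 'abeeecd':
       a  b  e  e  e  c  d
    0  0  0  0  0  0  0  0
  e 0  0  0  1  1  1  1  1
  c 0  0  0  1  1  1  2  2
  c 0  0  0  1  1  1  2  2
  b 0  0  1  1  1  1  2  2
  b 0  0  1  1  1  1  2  2
  b 0  0  1  1  1  1  2  2
LCS: 'ec'
LCS length = 2

2


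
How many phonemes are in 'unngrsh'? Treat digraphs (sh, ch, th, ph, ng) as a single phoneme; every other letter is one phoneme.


Parsing 'unngrsh' greedily, digraphs first:
  'u' -> vowel phoneme (phonemes so far: 1)
  'n' -> consonant phoneme (phonemes so far: 2)
  'ng' -> digraph (1 consonant phoneme) (phonemes so far: 3)
  'r' -> consonant phoneme (phonemes so far: 4)
  'sh' -> digraph (1 consonant phoneme) (phonemes so far: 5)
Total phonemes: 5

5


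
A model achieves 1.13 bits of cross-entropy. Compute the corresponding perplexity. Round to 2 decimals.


Perplexity formula: PP = 2^H
H = 1.13
PP = 2^1.13
Decompose: 2^1.13 = 2^1 * 2^0.13
2^1 = 2, 2^0.13 ~ 1.0942937
PP ~ 2 * 1.0942937 = 2.1885874
Rounded to 2 decimals: 2.19

2.19


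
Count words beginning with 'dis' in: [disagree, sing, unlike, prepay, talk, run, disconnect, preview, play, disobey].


Checking each word for prefix 'dis':
  'disagree' -> YES, starts with 'dis' (count: 1)
  'sing' -> no (count: 1)
  'unlike' -> no (count: 1)
  'prepay' -> no (count: 1)
  'talk' -> no (count: 1)
  'run' -> no (count: 1)
  'disconnect' -> YES, starts with 'dis' (count: 2)
  'preview' -> no (count: 2)
  'play' -> no (count: 2)
  'disobey' -> YES, starts with 'dis' (count: 3)
Total with prefix 'dis': 3

3


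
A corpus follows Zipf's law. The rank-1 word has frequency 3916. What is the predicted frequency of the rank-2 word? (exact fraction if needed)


Zipf's law: freq(rank) = f1 / rank
f1 = 3916, rank = 2
freq = 3916 / 2
= 1958

1958


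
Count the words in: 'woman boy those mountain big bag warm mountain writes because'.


Counting words by splitting on spaces:
  Word 1: 'woman'
  Word 2: 'boy'
  Word 3: 'those'
  Word 4: 'mountain'
  Word 5: 'big'
  Word 6: 'bag'
  Word 7: 'warm'
  Word 8: 'mountain'
  Word 9: 'writes'
  Word 10: 'because'
Total words: 10

10


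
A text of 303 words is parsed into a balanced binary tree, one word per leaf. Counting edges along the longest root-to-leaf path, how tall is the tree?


In a balanced binary tree with n leaves the deepest leaf is ceil(log2(n)) edges below the root.
log2(303) = 8.2432
ceil(8.2432) = 9
height (edges) = 9

9


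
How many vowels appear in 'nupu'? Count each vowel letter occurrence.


Scanning each character of 'nupu':
  Position 1: 'n' -> consonant (running count: 0)
  Position 2: 'u' -> vowel (running count: 1)
  Position 3: 'p' -> consonant (running count: 1)
  Position 4: 'u' -> vowel (running count: 2)
Total vowels: 2

2


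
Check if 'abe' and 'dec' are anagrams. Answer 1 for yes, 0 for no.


Sort characters of 'abe': 'abe'
Sort characters of 'dec': 'cde'
Sorted forms differ -> they are NOT anagrams
Result: 0

0


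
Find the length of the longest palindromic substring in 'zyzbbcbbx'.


Scanning 'zyzbbcbbx' for palindromic substrings.
Substring at positions 3-7: 'bbcbb'.
Check: reverse('bbcbb') = 'bbcbb' -> palindrome confirmed.
Neighbouring characters ('z' / 'x') break symmetry, so it cannot extend further.
No longer palindromic substring exists; longest length = 5

5


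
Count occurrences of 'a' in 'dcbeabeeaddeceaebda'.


Scanning 'dcbeabeeaddeceaebda' for 'a':
  Position 4: 'a' -> MATCH (count: 1)
  Position 8: 'a' -> MATCH (count: 2)
  Position 14: 'a' -> MATCH (count: 3)
  Position 18: 'a' -> MATCH (count: 4)
Total occurrences of 'a': 4

4


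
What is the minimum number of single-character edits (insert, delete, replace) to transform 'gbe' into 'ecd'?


Building DP table for s1='gbe' (len 3) and s2='ecd' (len 3):
       e  c  d
    0  1  2  3
  g 1  1  2  3
  b 2  2  2  3
  e 3  2  3  3
Edit distance = dp[3][3] = 3

3


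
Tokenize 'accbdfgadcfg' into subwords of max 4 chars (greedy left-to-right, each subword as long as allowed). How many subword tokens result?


'accbdfgadcfg' has 12 characters.
Chunking with max size 4:
  Chunk 1: 'accb' (positions 0-3)
  Chunk 2: 'dfga' (positions 4-7)
  Chunk 3: 'dcfg' (positions 8-11)
Total chunks: ceil(12 / 4) = 3

3


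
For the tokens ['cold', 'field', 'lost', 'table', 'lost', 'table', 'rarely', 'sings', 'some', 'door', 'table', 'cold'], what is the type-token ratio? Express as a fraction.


Tokens: 12
Unique types: ('cold', 'door', 'field', 'lost', 'rarely', 'sings', 'some', 'table') = 8
TTR = 8/12
Simplify: divide both by 4 -> 2/3
TTR = 2/3

2/3


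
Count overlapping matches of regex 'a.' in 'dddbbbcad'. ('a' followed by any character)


Pattern: a. means 'a' followed by any character.
Scanning 'dddbbbcad' position-by-position:
  Pos 0: window 'dd' -> no
  Pos 1: window 'dd' -> no
  Pos 2: window 'db' -> no
  Pos 3: window 'bb' -> no
  Pos 4: window 'bb' -> no
  Pos 5: window 'bc' -> no
  Pos 6: window 'ca' -> no
  Pos 7: window 'ad' -> MATCH
  Pos 8: window 'd' -> no
Total matches: 1

1


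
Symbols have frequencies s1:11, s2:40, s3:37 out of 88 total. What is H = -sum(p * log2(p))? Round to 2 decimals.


Computing entropy H = -sum(p_i * log2(p_i)):
  s1: p = 11/88 = 0.1250, -p*log2(p) = 0.3750
  s2: p = 40/88 = 0.4545, -p*log2(p) = 0.5170
  s3: p = 37/88 = 0.4205, -p*log2(p) = 0.5256
H = sum of terms = 1.4176
Rounded to 2 decimals: 1.42

1.42


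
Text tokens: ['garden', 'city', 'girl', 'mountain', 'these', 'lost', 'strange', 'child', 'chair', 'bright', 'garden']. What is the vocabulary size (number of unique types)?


Listing all tokens and tracking unique types:
  Token 1: 'garden' -> NEW (unique so far: 1)
  Token 2: 'city' -> NEW (unique so far: 2)
  Token 3: 'girl' -> NEW (unique so far: 3)
  Token 4: 'mountain' -> NEW (unique so far: 4)
  Token 5: 'these' -> NEW (unique so far: 5)
  Token 6: 'lost' -> NEW (unique so far: 6)
  Token 7: 'strange' -> NEW (unique so far: 7)
  Token 8: 'child' -> NEW (unique so far: 8)
  Token 9: 'chair' -> NEW (unique so far: 9)
  Token 10: 'bright' -> NEW (unique so far: 10)
  Token 11: 'garden' -> duplicate (unique so far: 10)
Unique types: ('bright', 'chair', 'child', 'city', 'garden', 'girl', 'lost', 'mountain', 'strange', 'these')
Vocabulary size: 10

10


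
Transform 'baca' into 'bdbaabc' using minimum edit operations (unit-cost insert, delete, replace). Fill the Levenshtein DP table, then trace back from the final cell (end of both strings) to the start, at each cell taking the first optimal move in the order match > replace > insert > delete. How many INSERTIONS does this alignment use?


Edit distance = 5. Backtracking from cell (4, 7) with preference match > replace > insert > delete,
then listing the resulting alignment 'baca' -> 'bdbaabc' left to right:
  Step 1: insert 'b' [insertion #1]
  Step 2: insert 'd' [insertion #2]
  Step 3: keep 'b'
  Step 4: insert 'a' [insertion #3]
  Step 5: keep 'a'
  Step 6: replace c->b
  Step 7: replace a->c
Total insertions: 3

3


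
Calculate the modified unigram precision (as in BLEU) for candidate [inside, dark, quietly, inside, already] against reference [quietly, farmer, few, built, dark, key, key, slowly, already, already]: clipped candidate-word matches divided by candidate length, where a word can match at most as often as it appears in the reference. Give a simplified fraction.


Reference word counts: {'already': 2, 'built': 1, 'dark': 1, 'farmer': 1, 'few': 1, 'key': 2, 'quietly': 1, 'slowly': 1}
Checking each candidate word (with clipping):
  'inside' -> not in reference -> no match (matches: 0)
  'dark' -> in reference (ref count 1, used 1/1) -> match (matches: 1)
  'quietly' -> in reference (ref count 1, used 1/1) -> match (matches: 2)
  'inside' -> not in reference -> no match (matches: 2)
  'already' -> in reference (ref count 2, used 1/2) -> match (matches: 3)
Clipped matches: 3, Candidate length: 5
Precision = 3/5

3/5


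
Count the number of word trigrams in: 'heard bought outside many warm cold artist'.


Word trigrams from [7] words:
  Trigram 1: (heard bought outside)
  Trigram 2: (bought outside many)
  Trigram 3: (outside many warm)
  Trigram 4: (many warm cold)
  Trigram 5: (warm cold artist)
Total word trigrams: 7 - 2 = 5

5


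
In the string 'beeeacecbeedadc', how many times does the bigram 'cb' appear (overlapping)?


Scanning 'beeeacecbeedadc' for bigram 'cb':
  Position 0: 'be' -> no
  Position 1: 'ee' -> no
  Position 2: 'ee' -> no
  Position 3: 'ea' -> no
  Position 4: 'ac' -> no
  Position 5: 'ce' -> no
  Position 6: 'ec' -> no
  Position 7: 'cb' -> MATCH
  Position 8: 'be' -> no
  Position 9: 'ee' -> no
  Position 10: 'ed' -> no
  Position 11: 'da' -> no
  Position 12: 'ad' -> no
  Position 13: 'dc' -> no
Total matches: 1

1


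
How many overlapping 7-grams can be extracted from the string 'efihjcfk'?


String 'efihjcfk' has length L = 8.
Number of overlapping n-grams = L - n + 1
Substituting: 8 - 7 + 1 = 2

2


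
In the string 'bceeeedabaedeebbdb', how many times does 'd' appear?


Scanning 'bceeeedabaedeebbdb' for 'd':
  Position 6: 'd' -> MATCH (count: 1)
  Position 11: 'd' -> MATCH (count: 2)
  Position 16: 'd' -> MATCH (count: 3)
Total occurrences of 'd': 3

3


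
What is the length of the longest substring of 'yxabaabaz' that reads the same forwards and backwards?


Scanning 'yxabaabaz' for palindromic substrings.
Substring at positions 2-7: 'abaaba'.
Check: reverse('abaaba') = 'abaaba' -> palindrome confirmed.
Neighbouring characters ('x' / 'z') break symmetry, so it cannot extend further.
No longer palindromic substring exists; longest length = 6

6


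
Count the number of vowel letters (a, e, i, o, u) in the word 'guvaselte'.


Scanning each character of 'guvaselte':
  Position 1: 'g' -> consonant (running count: 0)
  Position 2: 'u' -> vowel (running count: 1)
  Position 3: 'v' -> consonant (running count: 1)
  Position 4: 'a' -> vowel (running count: 2)
  Position 5: 's' -> consonant (running count: 2)
  Position 6: 'e' -> vowel (running count: 3)
  Position 7: 'l' -> consonant (running count: 3)
  Position 8: 't' -> consonant (running count: 3)
  Position 9: 'e' -> vowel (running count: 4)
Total vowels: 4

4


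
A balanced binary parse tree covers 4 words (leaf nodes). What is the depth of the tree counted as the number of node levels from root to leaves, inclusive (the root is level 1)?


In a balanced binary tree with n leaves the deepest leaf is ceil(log2(n)) edges below the root,
so counting node levels inclusive of root and leaves gives ceil(log2(n)) + 1 levels.
log2(4) = 2.0000
ceil(2.0000) = 2
levels = 2 + 1 = 3

3


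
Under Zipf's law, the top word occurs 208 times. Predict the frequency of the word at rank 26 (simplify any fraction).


Zipf's law: freq(rank) = f1 / rank
f1 = 208, rank = 26
freq = 208 / 26
= 8

8


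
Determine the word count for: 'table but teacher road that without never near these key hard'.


Counting words by splitting on spaces:
  Word 1: 'table'
  Word 2: 'but'
  Word 3: 'teacher'
  Word 4: 'road'
  Word 5: 'that'
  Word 6: 'without'
  Word 7: 'never'
  Word 8: 'near'
  Word 9: 'these'
  Word 10: 'key'
  Word 11: 'hard'
Total words: 11

11


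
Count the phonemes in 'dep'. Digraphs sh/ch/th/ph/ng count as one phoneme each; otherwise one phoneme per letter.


Parsing 'dep' greedily, digraphs first:
  'd' -> consonant phoneme (phonemes so far: 1)
  'e' -> vowel phoneme (phonemes so far: 2)
  'p' -> consonant phoneme (phonemes so far: 3)
Total phonemes: 3

3


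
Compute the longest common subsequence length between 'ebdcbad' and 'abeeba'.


DP table for LCS of 'ebdcbad' and 'abeeba':
       a  b  e  e  b  a
    0  0  0  0  0  0  0
  e 0  0  0  1  1  1  1
  b 0  0  1  1  1  2  2
  d 0  0  1  1  1  2  2
  c 0  0  1  1  1  2  2
  b 0  0  1  1  1  2  2
  a 0  1  1  1  1  2  3
  d 0  1  1  1  1  2  3
LCS: 'eba'
LCS length = 3

3


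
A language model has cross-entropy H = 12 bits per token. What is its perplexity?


Perplexity formula: PP = 2^H
H = 12
PP = 2^12
PP = 2^12 = 4096

4096


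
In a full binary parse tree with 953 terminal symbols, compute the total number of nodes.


Leaf nodes (terminals): 953
Internal nodes = n - 1 = 953 - 1 = 952
Total = leaves + internal = 953 + 952 = 1905

1905


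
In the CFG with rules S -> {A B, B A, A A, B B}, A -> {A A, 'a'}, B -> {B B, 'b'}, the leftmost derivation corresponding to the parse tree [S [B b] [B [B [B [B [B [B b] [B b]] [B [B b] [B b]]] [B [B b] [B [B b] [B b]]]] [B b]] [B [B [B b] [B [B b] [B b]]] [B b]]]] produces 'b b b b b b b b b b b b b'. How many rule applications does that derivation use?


Every bracketed nonterminal node [X ...] in the tree is produced by exactly one rule application.
Reading the tree off as a leftmost derivation:
  Step 1: S  =>  B B   (applied S -> B B)
  Step 2: B B  =>  b B   (applied B -> b)
  Step 3: b B  =>  b B B   (applied B -> B B)
  Step 4: b B B  =>  b B B B   (applied B -> B B)
  Step 5: b B B B  =>  b B B B B   (applied B -> B B)
  Step 6: b B B B B  =>  b B B B B B   (applied B -> B B)
  Step 7: b B B B B B  =>  b B B B B B B   (applied B -> B B)
  Step 8: b B B B B B B  =>  b b B B B B B   (applied B -> b)
  Step 9: b b B B B B B  =>  b b b B B B B   (applied B -> b)
  Step 10: b b b B B B B  =>  b b b B B B B B   (applied B -> B B)
  Step 11: b b b B B B B B  =>  b b b b B B B B   (applied B -> b)
  Step 12: b b b b B B B B  =>  b b b b b B B B   (applied B -> b)
  Step 13: b b b b b B B B  =>  b b b b b B B B B   (applied B -> B B)
  Step 14: b b b b b B B B B  =>  b b b b b b B B B   (applied B -> b)
  Step 15: b b b b b b B B B  =>  b b b b b b B B B B   (applied B -> B B)
  Step 16: b b b b b b B B B B  =>  b b b b b b b B B B   (applied B -> b)
  Step 17: b b b b b b b B B B  =>  b b b b b b b b B B   (applied B -> b)
  Step 18: b b b b b b b b B B  =>  b b b b b b b b b B   (applied B -> b)
  Step 19: b b b b b b b b b B  =>  b b b b b b b b b B B   (applied B -> B B)
  Step 20: b b b b b b b b b B B  =>  b b b b b b b b b B B B   (applied B -> B B)
  Step 21: b b b b b b b b b B B B  =>  b b b b b b b b b b B B   (applied B -> b)
  Step 22: b b b b b b b b b b B B  =>  b b b b b b b b b b B B B   (applied B -> B B)
  Step 23: b b b b b b b b b b B B B  =>  b b b b b b b b b b b B B   (applied B -> b)
  Step 24: b b b b b b b b b b b B B  =>  b b b b b b b b b b b b B   (applied B -> b)
  Step 25: b b b b b b b b b b b b B  =>  b b b b b b b b b b b b b   (applied B -> b)
Final yield: b b b b b b b b b b b b b
Total rewrite steps: 25

25


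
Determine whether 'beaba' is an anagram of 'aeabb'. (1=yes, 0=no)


Sort characters of 'beaba': 'aabbe'
Sort characters of 'aeabb': 'aabbe'
Sorted forms match -> they ARE anagrams
Result: 1

1


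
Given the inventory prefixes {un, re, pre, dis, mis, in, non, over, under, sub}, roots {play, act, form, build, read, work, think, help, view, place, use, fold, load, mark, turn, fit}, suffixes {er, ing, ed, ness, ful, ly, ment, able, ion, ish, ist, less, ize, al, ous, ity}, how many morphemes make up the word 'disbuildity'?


Segmenting 'disbuildity' against the inventory:
  'dis' -> prefix (morpheme 1)
  'build' -> root (morpheme 2)
  'ity' -> suffix (morpheme 3)
Total morphemes: 3

3


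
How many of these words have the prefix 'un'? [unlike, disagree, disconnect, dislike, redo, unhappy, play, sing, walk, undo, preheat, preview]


Checking each word for prefix 'un':
  'unlike' -> YES, starts with 'un' (count: 1)
  'disagree' -> no (count: 1)
  'disconnect' -> no (count: 1)
  'dislike' -> no (count: 1)
  'redo' -> no (count: 1)
  'unhappy' -> YES, starts with 'un' (count: 2)
  'play' -> no (count: 2)
  'sing' -> no (count: 2)
  'walk' -> no (count: 2)
  'undo' -> YES, starts with 'un' (count: 3)
  'preheat' -> no (count: 3)
  'preview' -> no (count: 3)
Total with prefix 'un': 3

3


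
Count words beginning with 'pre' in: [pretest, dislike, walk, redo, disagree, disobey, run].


Checking each word for prefix 'pre':
  'pretest' -> YES, starts with 'pre' (count: 1)
  'dislike' -> no (count: 1)
  'walk' -> no (count: 1)
  'redo' -> no (count: 1)
  'disagree' -> no (count: 1)
  'disobey' -> no (count: 1)
  'run' -> no (count: 1)
Total with prefix 'pre': 1

1


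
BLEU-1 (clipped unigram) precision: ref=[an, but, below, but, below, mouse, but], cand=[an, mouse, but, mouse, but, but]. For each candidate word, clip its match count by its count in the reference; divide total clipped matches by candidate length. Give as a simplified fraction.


Reference word counts: {'an': 1, 'below': 2, 'but': 3, 'mouse': 1}
Checking each candidate word (with clipping):
  'an' -> in reference (ref count 1, used 1/1) -> match (matches: 1)
  'mouse' -> in reference (ref count 1, used 1/1) -> match (matches: 2)
  'but' -> in reference (ref count 3, used 1/3) -> match (matches: 3)
  'mouse' -> ref count 1 already used up (1/1) -> clipped, no match (matches: 3)
  'but' -> in reference (ref count 3, used 2/3) -> match (matches: 4)
  'but' -> in reference (ref count 3, used 3/3) -> match (matches: 5)
Clipped matches: 5, Candidate length: 6
Precision = 5/6

5/6


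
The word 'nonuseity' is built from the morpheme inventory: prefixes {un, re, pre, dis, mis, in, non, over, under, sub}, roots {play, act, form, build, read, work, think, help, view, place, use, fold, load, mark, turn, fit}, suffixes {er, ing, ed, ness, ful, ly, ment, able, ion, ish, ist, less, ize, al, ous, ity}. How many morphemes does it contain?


Segmenting 'nonuseity' against the inventory:
  'non' -> prefix (morpheme 1)
  'use' -> root (morpheme 2)
  'ity' -> suffix (morpheme 3)
Total morphemes: 3

3


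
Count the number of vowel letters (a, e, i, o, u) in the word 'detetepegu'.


Scanning each character of 'detetepegu':
  Position 1: 'd' -> consonant (running count: 0)
  Position 2: 'e' -> vowel (running count: 1)
  Position 3: 't' -> consonant (running count: 1)
  Position 4: 'e' -> vowel (running count: 2)
  Position 5: 't' -> consonant (running count: 2)
  Position 6: 'e' -> vowel (running count: 3)
  Position 7: 'p' -> consonant (running count: 3)
  Position 8: 'e' -> vowel (running count: 4)
  Position 9: 'g' -> consonant (running count: 4)
  Position 10: 'u' -> vowel (running count: 5)
Total vowels: 5

5


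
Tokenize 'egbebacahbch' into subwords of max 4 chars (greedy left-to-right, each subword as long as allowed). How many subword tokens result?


'egbebacahbch' has 12 characters.
Chunking with max size 4:
  Chunk 1: 'egbe' (positions 0-3)
  Chunk 2: 'baca' (positions 4-7)
  Chunk 3: 'hbch' (positions 8-11)
Total chunks: ceil(12 / 4) = 3

3


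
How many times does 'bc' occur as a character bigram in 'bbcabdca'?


Scanning 'bbcabdca' for bigram 'bc':
  Position 0: 'bb' -> no
  Position 1: 'bc' -> MATCH
  Position 2: 'ca' -> no
  Position 3: 'ab' -> no
  Position 4: 'bd' -> no
  Position 5: 'dc' -> no
  Position 6: 'ca' -> no
Total matches: 1

1


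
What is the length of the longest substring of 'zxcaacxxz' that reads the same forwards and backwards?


Scanning 'zxcaacxxz' for palindromic substrings.
Substring at positions 1-6: 'xcaacx'.
Check: reverse('xcaacx') = 'xcaacx' -> palindrome confirmed.
Neighbouring characters ('z' / 'x') break symmetry, so it cannot extend further.
No longer palindromic substring exists; longest length = 6

6


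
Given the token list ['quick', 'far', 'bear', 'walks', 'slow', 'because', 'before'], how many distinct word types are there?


Listing all tokens and tracking unique types:
  Token 1: 'quick' -> NEW (unique so far: 1)
  Token 2: 'far' -> NEW (unique so far: 2)
  Token 3: 'bear' -> NEW (unique so far: 3)
  Token 4: 'walks' -> NEW (unique so far: 4)
  Token 5: 'slow' -> NEW (unique so far: 5)
  Token 6: 'because' -> NEW (unique so far: 6)
  Token 7: 'before' -> NEW (unique so far: 7)
Unique types: ('bear', 'because', 'before', 'far', 'quick', 'slow', 'walks')
Vocabulary size: 7

7


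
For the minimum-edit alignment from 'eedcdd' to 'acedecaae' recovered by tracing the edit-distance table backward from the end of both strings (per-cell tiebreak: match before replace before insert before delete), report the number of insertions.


Edit distance = 6. Backtracking from cell (6, 9) with preference match > replace > insert > delete,
then listing the resulting alignment 'eedcdd' -> 'acedecaae' left to right:
  Step 1: insert 'a' [insertion #1]
  Step 2: replace e->c
  Step 3: keep 'e'
  Step 4: keep 'd'
  Step 5: insert 'e' [insertion #2]
  Step 6: keep 'c'
  Step 7: insert 'a' [insertion #3]
  Step 8: replace d->a
  Step 9: replace d->e
Total insertions: 3

3


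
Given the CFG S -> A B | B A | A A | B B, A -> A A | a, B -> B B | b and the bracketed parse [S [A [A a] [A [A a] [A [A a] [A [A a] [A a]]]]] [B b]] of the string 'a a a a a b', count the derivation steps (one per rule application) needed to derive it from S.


Every bracketed nonterminal node [X ...] in the tree is produced by exactly one rule application.
Reading the tree off as a leftmost derivation:
  Step 1: S  =>  A B   (applied S -> A B)
  Step 2: A B  =>  A A B   (applied A -> A A)
  Step 3: A A B  =>  a A B   (applied A -> a)
  Step 4: a A B  =>  a A A B   (applied A -> A A)
  Step 5: a A A B  =>  a a A B   (applied A -> a)
  Step 6: a a A B  =>  a a A A B   (applied A -> A A)
  Step 7: a a A A B  =>  a a a A B   (applied A -> a)
  Step 8: a a a A B  =>  a a a A A B   (applied A -> A A)
  Step 9: a a a A A B  =>  a a a a A B   (applied A -> a)
  Step 10: a a a a A B  =>  a a a a a B   (applied A -> a)
  Step 11: a a a a a B  =>  a a a a a b   (applied B -> b)
Final yield: a a a a a b
Total rewrite steps: 11

11


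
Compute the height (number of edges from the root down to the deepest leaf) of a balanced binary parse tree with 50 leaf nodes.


In a balanced binary tree with n leaves the deepest leaf is ceil(log2(n)) edges below the root.
log2(50) = 5.6439
ceil(5.6439) = 6
height (edges) = 6

6


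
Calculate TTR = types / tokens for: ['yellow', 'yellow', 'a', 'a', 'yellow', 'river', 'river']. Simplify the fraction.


Tokens: 7
Unique types: ('a', 'river', 'yellow') = 3
TTR = 3/7
Already in lowest terms.

3/7


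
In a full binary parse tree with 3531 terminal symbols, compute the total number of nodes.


Leaf nodes (terminals): 3531
Internal nodes = n - 1 = 3531 - 1 = 3530
Total = leaves + internal = 3531 + 3530 = 7061

7061


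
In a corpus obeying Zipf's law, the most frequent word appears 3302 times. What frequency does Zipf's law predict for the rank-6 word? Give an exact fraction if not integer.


Zipf's law: freq(rank) = f1 / rank
f1 = 3302, rank = 6
freq = 3302 / 6
GCD(3302, 6) = 2
Simplified: 1651/3

1651/3


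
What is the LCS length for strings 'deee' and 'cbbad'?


DP table for LCS of 'deee' and 'cbbad':
       c  b  b  a  d
    0  0  0  0  0  0
  d 0  0  0  0  0  1
  e 0  0  0  0  0  1
  e 0  0  0  0  0  1
  e 0  0  0  0  0  1
LCS: 'd'
LCS length = 1

1


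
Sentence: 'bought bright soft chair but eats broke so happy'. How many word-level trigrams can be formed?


Word trigrams from [9] words:
  Trigram 1: (bought bright soft)
  Trigram 2: (bright soft chair)
  Trigram 3: (soft chair but)
  Trigram 4: (chair but eats)
  Trigram 5: (but eats broke)
  Trigram 6: (eats broke so)
  Trigram 7: (broke so happy)
Total word trigrams: 9 - 2 = 7

7


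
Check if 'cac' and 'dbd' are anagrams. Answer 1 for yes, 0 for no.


Sort characters of 'cac': 'acc'
Sort characters of 'dbd': 'bdd'
Sorted forms differ -> they are NOT anagrams
Result: 0

0


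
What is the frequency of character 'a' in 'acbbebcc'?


Scanning 'acbbebcc' for 'a':
  Position 0: 'a' -> MATCH (count: 1)
Total occurrences of 'a': 1

1


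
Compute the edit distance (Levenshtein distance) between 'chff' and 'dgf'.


Building DP table for s1='chff' (len 4) and s2='dgf' (len 3):
       d  g  f
    0  1  2  3
  c 1  1  2  3
  h 2  2  2  3
  f 3  3  3  2
  f 4  4  4  3
Edit distance = dp[4][3] = 3

3
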